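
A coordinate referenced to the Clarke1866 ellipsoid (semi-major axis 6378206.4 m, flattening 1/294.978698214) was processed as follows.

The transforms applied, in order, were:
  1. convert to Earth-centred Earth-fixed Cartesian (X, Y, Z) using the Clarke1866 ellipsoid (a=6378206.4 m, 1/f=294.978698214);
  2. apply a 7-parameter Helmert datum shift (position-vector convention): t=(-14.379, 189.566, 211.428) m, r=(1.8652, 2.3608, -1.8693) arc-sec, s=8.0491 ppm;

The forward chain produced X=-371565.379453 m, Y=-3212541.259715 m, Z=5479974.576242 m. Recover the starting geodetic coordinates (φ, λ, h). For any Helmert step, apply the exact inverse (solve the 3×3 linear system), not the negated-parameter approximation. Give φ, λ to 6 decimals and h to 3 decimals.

start: X=-371565.3795, Y=-3212541.2597, Z=5479974.5762 m
→ Helmert⁻¹: X=-371581.6130, Y=-3212658.7819, Z=5479743.8398
→ geod (Bowring, a=6378206.400): φ=59.62145800°, λ=-96.59761200°, h=778.5010 m

φ=59.621458°, λ=-96.597612°, h=778.501 m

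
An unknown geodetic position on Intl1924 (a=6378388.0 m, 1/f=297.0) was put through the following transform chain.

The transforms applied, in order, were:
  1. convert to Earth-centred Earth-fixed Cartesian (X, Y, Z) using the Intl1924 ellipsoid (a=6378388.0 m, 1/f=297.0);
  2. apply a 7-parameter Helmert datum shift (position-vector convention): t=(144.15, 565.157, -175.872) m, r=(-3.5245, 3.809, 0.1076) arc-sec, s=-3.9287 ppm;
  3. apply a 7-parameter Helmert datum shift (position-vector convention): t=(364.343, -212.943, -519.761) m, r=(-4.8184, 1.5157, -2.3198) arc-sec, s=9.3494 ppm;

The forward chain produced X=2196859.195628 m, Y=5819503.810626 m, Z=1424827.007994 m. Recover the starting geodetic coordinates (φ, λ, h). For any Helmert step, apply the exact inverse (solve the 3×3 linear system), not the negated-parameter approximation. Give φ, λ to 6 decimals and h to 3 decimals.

start: X=2196859.1956, Y=5819503.8106, Z=1424827.0080 m
→ Helmert⁻¹: X=2196398.3900, Y=5819653.7458, Z=1425485.5315
→ Helmert⁻¹: X=2196239.5743, Y=5819085.9415, Z=1425806.9937
→ geod (Bowring, a=6378388.000): φ=12.99571500°, λ=69.32248900°, h=3767.2830 m

φ=12.995715°, λ=69.322489°, h=3767.283 m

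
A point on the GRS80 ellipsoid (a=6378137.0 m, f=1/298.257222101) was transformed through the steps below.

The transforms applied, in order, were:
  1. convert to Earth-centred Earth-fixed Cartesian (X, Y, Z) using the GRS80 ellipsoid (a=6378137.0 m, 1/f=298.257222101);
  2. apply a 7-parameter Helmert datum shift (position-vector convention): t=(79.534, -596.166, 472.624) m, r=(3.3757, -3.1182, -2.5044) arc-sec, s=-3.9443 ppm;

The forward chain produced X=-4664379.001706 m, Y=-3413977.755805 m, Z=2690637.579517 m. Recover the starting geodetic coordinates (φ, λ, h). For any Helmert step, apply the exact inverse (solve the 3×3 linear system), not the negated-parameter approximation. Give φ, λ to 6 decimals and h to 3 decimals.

start: X=-4664379.0017, Y=-3413977.7558, Z=2690637.5795 m
→ Helmert⁻¹: X=-4664394.8188, Y=-3413407.6577, Z=2690301.9435
→ geod (Bowring, a=6378137.000): φ=25.10731000°, λ=-143.80330600°, h=1081.2680 m

φ=25.107310°, λ=-143.803306°, h=1081.268 m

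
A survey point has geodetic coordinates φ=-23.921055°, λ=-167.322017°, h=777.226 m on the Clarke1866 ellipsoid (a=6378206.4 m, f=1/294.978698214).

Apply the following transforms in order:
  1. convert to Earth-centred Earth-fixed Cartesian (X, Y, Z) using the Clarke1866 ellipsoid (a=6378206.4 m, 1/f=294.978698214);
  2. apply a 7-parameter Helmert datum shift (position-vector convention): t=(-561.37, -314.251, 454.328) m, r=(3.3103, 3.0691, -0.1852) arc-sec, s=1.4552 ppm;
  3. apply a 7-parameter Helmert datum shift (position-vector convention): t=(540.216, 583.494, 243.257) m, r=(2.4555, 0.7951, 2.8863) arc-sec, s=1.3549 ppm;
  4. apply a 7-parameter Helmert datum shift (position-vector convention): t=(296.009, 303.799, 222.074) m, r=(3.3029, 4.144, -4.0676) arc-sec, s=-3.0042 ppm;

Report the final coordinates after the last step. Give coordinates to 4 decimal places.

X=-5691893.5239 m, Y=-1279739.2417 m, Z=-2569374.9135 m

start: φ=-23.921055°, λ=-167.322017°, h=777.226 m
→ ECEF (a=6378206.400, f=1/294.978698214): X=-5692061.2287, Y=-1280463.2285, Z=-2570459.7706
→ Helmert 7p (PV): X=-5692670.2785, Y=-1280732.9793, Z=-2569945.0383
→ Helmert 7p (PV): X=-5692129.7605, Y=-1280200.2850, Z=-2569698.5661
→ Helmert 7p (PV): X=-5691893.5239, Y=-1279739.2417, Z=-2569374.9135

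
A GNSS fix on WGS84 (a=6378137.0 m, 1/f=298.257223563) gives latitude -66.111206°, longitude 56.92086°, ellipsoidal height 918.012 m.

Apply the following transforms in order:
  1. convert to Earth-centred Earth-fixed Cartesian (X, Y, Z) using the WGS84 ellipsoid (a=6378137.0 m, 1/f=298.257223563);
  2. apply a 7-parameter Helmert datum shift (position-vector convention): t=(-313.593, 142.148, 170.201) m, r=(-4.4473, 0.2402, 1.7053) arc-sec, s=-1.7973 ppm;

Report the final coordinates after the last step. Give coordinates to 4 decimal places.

X=1413566.8039 m, Y=2170681.6870 m, Z=-5809687.4265 m

start: φ=-66.111206°, λ=56.920860°, h=918.012 m
→ ECEF (a=6378137.000, f=1/298.257223563): X=1413907.6497, Y=2170657.0168, Z=-5809819.6212
→ Helmert 7p (PV): X=1413566.8039, Y=2170681.6870, Z=-5809687.4265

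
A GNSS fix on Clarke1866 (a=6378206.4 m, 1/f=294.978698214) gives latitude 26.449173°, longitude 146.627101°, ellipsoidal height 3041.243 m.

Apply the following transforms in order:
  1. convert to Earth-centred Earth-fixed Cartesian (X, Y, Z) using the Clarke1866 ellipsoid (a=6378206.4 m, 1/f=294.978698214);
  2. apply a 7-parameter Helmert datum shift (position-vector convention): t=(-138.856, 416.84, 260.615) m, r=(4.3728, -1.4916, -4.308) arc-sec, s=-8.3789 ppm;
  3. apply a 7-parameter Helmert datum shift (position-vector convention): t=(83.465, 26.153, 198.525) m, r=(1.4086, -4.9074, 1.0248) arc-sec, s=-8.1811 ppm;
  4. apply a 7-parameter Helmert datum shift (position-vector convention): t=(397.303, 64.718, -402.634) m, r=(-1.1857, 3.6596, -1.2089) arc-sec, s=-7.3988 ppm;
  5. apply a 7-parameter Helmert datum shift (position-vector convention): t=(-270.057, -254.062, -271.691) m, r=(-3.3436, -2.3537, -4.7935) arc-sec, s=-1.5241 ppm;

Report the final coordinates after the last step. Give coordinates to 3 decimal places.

start: φ=26.449173°, λ=146.627101°, h=3041.243 m
→ ECEF (a=6378206.400, f=1/294.978698214): X=-4774446.3367, Y=3144928.1271, Z=2824899.0186
→ Helmert 7p (PV): X=-4774499.9324, Y=3145358.4461, Z=2825168.1097
→ Helmert 7p (PV): X=-4774460.2491, Y=3145315.8522, Z=2825251.4087
→ Helmert 7p (PV): X=-4773959.0606, Y=3145401.5217, Z=2824894.4997
→ Helmert 7p (PV): X=-4774180.9790, Y=3145299.4024, Z=2824513.0399

X=-4774180.979 m, Y=3145299.402 m, Z=2824513.040 m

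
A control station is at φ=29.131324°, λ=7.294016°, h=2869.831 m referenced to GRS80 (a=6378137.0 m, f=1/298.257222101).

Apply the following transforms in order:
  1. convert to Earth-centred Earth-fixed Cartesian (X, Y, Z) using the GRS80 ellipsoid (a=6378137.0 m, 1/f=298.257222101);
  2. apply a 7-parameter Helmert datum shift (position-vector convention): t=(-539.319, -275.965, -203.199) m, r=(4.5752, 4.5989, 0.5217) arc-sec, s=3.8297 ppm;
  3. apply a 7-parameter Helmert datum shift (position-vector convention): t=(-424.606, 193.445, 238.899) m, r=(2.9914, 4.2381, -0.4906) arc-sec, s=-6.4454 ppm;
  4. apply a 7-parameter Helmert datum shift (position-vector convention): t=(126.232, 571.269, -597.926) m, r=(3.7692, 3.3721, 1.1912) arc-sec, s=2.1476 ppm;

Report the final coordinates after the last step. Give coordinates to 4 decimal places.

start: φ=29.131324°, λ=7.294016°, h=2869.831 m
→ ECEF (a=6378137.000, f=1/298.257222101): X=5533132.7472, Y=708223.2937, Z=3088020.7340
→ Helmert 7p (PV): X=5532681.6782, Y=707895.5396, Z=3087721.7028
→ Helmert 7p (PV): X=5532286.5382, Y=708026.4825, Z=3087837.2879
→ Helmert 7p (PV): X=5532471.0437, Y=708574.7956, Z=3087168.4873

X=5532471.0437 m, Y=708574.7956 m, Z=3087168.4873 m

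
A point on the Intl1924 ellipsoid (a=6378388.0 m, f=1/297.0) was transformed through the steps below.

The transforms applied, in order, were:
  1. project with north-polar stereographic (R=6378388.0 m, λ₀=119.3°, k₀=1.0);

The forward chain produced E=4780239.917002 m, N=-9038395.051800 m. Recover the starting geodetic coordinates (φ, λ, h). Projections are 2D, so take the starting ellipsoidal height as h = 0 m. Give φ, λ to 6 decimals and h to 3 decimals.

φ=12.575187°, λ=147.173535°, h=0.000 m

start: E=4780239.9170, N=-9038395.0518 m
→ stereo⁻¹: φ=12.57518700°, λ=147.17353500°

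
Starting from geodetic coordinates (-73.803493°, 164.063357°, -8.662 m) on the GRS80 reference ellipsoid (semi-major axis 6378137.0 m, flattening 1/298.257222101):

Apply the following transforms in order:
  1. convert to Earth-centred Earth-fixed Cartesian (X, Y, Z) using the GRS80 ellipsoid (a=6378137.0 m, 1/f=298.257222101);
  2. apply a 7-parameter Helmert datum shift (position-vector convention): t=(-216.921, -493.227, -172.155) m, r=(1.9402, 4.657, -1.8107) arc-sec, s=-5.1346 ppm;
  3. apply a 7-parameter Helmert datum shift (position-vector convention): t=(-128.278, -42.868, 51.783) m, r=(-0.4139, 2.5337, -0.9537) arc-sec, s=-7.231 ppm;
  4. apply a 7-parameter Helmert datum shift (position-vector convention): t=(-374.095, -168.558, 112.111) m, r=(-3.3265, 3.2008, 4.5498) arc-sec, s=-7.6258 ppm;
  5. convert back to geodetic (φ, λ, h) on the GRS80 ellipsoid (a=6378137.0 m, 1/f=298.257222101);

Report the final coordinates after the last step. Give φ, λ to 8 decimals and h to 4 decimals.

φ=-73.79660342°, λ=164.09628883°, h=10.6887 m

start: φ=-73.803493°, λ=164.063357°, h=-8.662 m
→ ECEF (a=6378137.000, f=1/298.257222101): X=-1715995.9082, Y=490001.0103, Z=-6102849.0740
→ Helmert 7p (PV): X=-1716337.5048, Y=489577.7365, Z=-6102946.5411
→ Helmert 7p (PV): X=-1716526.0747, Y=489527.0177, Z=-6102830.5272
→ Helmert 7p (PV): X=-1716992.5803, Y=489218.4421, Z=-6102653.1352
→ geod (Bowring, a=6378137.000): φ=-73.79660342°, λ=164.09628883°, h=10.6887 m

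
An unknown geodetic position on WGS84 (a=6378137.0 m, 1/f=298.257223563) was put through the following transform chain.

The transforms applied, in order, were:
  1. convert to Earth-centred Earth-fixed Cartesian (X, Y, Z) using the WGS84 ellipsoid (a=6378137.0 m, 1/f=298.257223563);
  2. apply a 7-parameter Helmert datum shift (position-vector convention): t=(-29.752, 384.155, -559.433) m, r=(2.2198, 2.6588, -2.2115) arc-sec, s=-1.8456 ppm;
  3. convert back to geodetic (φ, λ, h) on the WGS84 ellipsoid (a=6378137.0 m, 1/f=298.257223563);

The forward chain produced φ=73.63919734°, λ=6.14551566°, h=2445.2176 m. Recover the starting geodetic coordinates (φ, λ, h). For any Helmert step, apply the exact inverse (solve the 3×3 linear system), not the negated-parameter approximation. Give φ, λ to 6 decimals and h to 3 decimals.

start: φ=73.639197°, λ=6.145516°, h=2445.218 m
→ ECEF (a=6378137.000, f=1/298.257223563): X=1792516.4180, Y=193005.1004, Z=6100063.7739
→ Helmert⁻¹: X=1792468.7733, Y=192706.1737, Z=6100655.4977
→ geod (Bowring, a=6378137.000): φ=73.64137200°, λ=6.13623200°, h=2990.6340 m

φ=73.641372°, λ=6.136232°, h=2990.634 m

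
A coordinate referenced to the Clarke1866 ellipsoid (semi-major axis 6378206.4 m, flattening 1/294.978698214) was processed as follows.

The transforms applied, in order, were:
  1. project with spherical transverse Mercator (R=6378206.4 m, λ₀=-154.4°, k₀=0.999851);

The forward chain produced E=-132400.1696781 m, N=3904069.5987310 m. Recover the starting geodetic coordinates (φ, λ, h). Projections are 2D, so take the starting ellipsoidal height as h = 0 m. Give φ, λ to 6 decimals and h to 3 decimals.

φ=35.067030°, λ=-155.853293°, h=0.000 m

start: E=-132400.1697, N=3904069.5987 m
→ tm⁻¹: φ=35.06703000°, λ=-155.85329300°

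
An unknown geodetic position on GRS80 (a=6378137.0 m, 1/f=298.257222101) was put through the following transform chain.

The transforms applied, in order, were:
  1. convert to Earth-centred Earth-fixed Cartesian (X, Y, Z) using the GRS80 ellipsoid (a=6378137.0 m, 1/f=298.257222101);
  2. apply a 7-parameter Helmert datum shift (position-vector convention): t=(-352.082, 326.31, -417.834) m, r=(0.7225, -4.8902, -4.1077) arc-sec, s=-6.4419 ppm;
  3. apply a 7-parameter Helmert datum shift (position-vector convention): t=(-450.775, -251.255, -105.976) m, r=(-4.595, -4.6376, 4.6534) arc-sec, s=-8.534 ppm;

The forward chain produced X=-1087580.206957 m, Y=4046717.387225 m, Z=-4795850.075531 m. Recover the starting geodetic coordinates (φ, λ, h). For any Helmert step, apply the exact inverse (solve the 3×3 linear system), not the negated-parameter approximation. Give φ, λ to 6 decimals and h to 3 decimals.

start: X=-1087580.2070, Y=4046717.3872, Z=-4795850.0755 m
→ Helmert⁻¹: X=-1087155.2295, Y=4047134.5400, Z=-4795670.4247
→ Helmert⁻¹: X=-1087004.4273, Y=4046795.8551, Z=-4795271.8854
→ geod (Bowring, a=6378137.000): φ=-49.04266600°, λ=105.03524800°, h=2120.6920 m

φ=-49.042666°, λ=105.035248°, h=2120.692 m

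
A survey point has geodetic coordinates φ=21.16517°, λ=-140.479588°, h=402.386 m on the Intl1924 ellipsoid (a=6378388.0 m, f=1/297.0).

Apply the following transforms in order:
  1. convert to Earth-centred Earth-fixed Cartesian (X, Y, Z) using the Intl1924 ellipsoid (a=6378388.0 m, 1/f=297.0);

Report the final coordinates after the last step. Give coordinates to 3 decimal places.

X=-4590671.910 m, Y=-3787005.498 m, Z=2288632.610 m

start: φ=21.165170°, λ=-140.479588°, h=402.386 m
→ ECEF (a=6378388.000, f=1/297.0): X=-4590671.9101, Y=-3787005.4981, Z=2288632.6100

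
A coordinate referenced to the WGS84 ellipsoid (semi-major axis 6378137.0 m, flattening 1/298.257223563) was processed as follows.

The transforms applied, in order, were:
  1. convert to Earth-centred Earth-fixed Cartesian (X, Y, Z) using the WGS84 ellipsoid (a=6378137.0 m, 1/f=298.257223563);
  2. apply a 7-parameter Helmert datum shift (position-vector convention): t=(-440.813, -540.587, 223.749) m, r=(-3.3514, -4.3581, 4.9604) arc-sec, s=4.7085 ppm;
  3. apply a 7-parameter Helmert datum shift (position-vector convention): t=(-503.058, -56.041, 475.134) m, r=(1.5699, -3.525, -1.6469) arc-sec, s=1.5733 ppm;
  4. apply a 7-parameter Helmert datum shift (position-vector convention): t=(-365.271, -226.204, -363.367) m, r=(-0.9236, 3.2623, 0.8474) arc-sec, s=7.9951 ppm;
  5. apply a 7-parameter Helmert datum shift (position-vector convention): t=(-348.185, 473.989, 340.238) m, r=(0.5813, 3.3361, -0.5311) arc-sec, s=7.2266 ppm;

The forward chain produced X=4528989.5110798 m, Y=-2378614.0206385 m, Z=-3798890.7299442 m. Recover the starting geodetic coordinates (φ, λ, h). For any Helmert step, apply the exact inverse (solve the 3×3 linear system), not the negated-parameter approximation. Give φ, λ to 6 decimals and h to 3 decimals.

φ=-36.780591°, λ=-27.697000°, h=2702.915 m

start: X=4528989.5111, Y=-2378614.0206, Z=-3798890.7299 m
→ Helmert⁻¹: X=4529372.5369, Y=-2379069.8614, Z=-3799123.5504
→ Helmert⁻¹: X=4529751.8995, Y=-2378826.2386, Z=-3798668.8210
→ Helmert⁻¹: X=4530201.8960, Y=-2378759.2002, Z=-3799197.2926
→ Helmert⁻¹: X=4530483.9035, Y=-2378254.6326, Z=-3799537.5172
→ geod (Bowring, a=6378137.000): φ=-36.78059100°, λ=-27.69700000°, h=2702.9150 m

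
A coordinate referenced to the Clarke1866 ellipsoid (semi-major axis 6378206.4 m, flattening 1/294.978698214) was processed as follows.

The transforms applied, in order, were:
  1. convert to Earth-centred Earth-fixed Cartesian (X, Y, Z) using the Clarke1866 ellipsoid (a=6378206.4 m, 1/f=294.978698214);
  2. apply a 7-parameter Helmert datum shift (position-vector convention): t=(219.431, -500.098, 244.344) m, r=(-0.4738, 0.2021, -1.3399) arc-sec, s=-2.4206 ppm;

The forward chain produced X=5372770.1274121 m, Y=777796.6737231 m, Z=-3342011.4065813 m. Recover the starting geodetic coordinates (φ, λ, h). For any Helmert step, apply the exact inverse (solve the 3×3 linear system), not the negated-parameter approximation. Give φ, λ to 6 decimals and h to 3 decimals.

φ=-31.793277°, λ=8.243282°, h=2781.728 m

start: X=5372770.1274, Y=777796.6737, Z=-3342011.4066 m
→ Helmert⁻¹: X=5372561.9199, Y=778341.2333, Z=-3342256.7889
→ geod (Bowring, a=6378206.400): φ=-31.79327700°, λ=8.24328200°, h=2781.7280 m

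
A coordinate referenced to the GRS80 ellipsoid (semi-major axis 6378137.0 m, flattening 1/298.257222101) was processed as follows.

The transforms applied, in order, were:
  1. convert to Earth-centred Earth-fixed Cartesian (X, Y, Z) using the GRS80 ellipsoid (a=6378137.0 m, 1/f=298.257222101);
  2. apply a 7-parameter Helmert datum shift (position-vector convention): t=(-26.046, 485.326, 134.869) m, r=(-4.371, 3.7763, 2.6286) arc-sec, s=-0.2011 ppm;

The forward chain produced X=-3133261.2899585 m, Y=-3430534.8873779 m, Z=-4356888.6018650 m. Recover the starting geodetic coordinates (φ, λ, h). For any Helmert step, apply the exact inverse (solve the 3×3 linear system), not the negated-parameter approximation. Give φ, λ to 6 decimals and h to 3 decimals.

start: X=-3133261.2900, Y=-3430534.8874, Z=-4356888.6019 m
→ Helmert⁻¹: X=-3133199.8258, Y=-3430888.6411, Z=-4357154.4144
→ geod (Bowring, a=6378137.000): φ=-43.35271100°, λ=-132.40335100°, h=1569.0210 m

φ=-43.352711°, λ=-132.403351°, h=1569.021 m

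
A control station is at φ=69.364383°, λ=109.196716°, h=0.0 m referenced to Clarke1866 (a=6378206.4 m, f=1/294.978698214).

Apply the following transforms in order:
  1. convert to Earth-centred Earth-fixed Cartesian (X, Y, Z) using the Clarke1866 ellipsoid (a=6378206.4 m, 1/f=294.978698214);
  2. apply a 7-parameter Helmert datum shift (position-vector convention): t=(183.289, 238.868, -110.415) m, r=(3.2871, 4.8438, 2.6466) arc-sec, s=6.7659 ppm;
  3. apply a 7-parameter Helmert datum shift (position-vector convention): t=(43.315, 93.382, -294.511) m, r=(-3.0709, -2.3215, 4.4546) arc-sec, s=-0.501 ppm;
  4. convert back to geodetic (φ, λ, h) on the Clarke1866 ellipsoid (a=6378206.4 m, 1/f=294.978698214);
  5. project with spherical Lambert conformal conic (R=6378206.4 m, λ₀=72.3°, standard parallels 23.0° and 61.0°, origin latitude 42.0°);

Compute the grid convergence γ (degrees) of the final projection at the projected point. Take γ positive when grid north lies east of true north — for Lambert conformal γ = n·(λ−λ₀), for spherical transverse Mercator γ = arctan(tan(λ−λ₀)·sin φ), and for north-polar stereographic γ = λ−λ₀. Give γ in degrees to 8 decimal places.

start: φ=69.364383°, λ=109.196716°, h=0.000 m
→ ECEF (a=6378206.400, f=1/294.978698214): X=-741315.0284, Y=2129159.7194, Z=5946233.4908
→ Helmert 7p (PV): X=-741024.4359, Y=2129308.7195, Z=5946214.6473
→ Helmert 7p (PV): X=-741093.6596, Y=2129473.5592, Z=5945877.1156
→ geod (Bowring, a=6378206.400): φ=69.36138112°, λ=109.18878125°, h=-254.6921 m
→ into lcc (λ₀=72.3°): φ=69.36138112°, λ−λ₀=36.88878125°
convergence γ = 25.16842584°

25.16842584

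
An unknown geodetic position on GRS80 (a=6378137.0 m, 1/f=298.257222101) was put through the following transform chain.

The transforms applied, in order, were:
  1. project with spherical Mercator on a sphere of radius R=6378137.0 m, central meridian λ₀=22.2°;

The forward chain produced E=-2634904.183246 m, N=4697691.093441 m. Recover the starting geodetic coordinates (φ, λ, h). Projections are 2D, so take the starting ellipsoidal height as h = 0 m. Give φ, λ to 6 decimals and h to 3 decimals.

φ=38.832389°, λ=-1.469747°, h=0.000 m

start: E=-2634904.1832, N=4697691.0934 m
→ merc⁻¹: φ=38.83238900°, λ=-1.46974700°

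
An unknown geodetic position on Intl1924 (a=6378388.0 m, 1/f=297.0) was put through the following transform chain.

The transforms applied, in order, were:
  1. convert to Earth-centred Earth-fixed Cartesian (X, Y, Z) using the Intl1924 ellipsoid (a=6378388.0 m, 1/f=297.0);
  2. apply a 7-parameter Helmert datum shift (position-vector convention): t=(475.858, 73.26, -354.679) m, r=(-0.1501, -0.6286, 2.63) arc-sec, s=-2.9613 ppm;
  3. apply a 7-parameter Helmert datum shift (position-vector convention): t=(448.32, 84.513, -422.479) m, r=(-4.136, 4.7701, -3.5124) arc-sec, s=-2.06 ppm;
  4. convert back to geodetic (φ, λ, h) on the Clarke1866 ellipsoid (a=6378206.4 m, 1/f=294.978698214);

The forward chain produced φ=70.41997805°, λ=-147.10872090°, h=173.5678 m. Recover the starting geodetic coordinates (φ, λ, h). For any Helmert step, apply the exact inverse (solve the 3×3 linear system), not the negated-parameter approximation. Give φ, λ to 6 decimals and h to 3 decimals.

φ=70.412600°, λ=-147.117296°, h=914.528 m

start: φ=70.419978°, λ=-147.108721°, h=173.568 m
→ ECEF (a=6378206.400, f=1/294.978698214): X=-1800316.2497, Y=-1164288.1452, Z=5986883.2820
→ Helmert⁻¹: X=-1800886.9108, Y=-1164525.7791, Z=5987253.0965
→ Helmert⁻¹: X=-1801364.7048, Y=-1164583.8766, Z=5987630.1489
→ geod (Bowring, a=6378388.000): φ=70.41260000°, λ=-147.11729600°, h=914.5280 m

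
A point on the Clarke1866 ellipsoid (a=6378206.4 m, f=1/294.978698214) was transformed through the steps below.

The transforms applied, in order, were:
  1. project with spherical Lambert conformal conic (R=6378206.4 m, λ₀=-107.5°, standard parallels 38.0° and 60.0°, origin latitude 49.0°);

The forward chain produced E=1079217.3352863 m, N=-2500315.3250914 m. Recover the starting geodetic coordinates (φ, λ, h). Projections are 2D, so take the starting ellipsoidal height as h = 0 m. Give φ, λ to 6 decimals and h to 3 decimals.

start: E=1079217.3353, N=-2500315.3251 m
→ lcc⁻¹: φ=26.05451300°, λ=-97.26808300°

φ=26.054513°, λ=-97.268083°, h=0.000 m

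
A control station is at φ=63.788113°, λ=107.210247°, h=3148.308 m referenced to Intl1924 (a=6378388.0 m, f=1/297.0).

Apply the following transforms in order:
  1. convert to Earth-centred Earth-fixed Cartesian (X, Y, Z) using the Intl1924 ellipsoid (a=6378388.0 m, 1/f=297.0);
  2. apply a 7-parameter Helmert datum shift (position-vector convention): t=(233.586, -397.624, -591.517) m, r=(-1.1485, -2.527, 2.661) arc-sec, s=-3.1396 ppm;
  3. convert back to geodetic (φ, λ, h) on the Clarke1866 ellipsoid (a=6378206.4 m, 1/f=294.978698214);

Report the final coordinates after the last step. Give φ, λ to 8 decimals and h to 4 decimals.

start: φ=63.788113°, λ=107.210247°, h=3148.308 m
→ ECEF (a=6378388.000, f=1/297.0): X=-836250.4755, Y=2699779.4384, Z=5702273.0266
→ Helmert 7p (PV): X=-836118.9532, Y=2699394.3005, Z=5701638.3291
→ geod (Bowring, a=6378206.400): φ=63.78991547°, λ=107.21001020°, h=2698.6757 m

φ=63.78991547°, λ=107.21001020°, h=2698.6757 m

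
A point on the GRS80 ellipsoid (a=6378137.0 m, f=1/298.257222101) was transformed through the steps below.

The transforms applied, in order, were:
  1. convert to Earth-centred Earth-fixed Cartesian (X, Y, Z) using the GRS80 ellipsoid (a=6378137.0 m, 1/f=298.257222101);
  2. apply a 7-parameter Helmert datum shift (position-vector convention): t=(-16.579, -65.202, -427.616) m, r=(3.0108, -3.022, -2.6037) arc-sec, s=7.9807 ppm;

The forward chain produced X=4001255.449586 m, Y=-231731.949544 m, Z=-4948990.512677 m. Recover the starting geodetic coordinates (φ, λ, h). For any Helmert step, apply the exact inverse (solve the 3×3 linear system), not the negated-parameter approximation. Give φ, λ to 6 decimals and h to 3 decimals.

φ=-51.183865°, λ=-3.313995°, h=2806.621 m

start: X=4001255.4496, Y=-231731.9495, Z=-4948990.5127 m
→ Helmert⁻¹: X=4001170.5185, Y=-231686.6248, Z=-4948578.6435
→ geod (Bowring, a=6378137.000): φ=-51.18386500°, λ=-3.31399500°, h=2806.6210 m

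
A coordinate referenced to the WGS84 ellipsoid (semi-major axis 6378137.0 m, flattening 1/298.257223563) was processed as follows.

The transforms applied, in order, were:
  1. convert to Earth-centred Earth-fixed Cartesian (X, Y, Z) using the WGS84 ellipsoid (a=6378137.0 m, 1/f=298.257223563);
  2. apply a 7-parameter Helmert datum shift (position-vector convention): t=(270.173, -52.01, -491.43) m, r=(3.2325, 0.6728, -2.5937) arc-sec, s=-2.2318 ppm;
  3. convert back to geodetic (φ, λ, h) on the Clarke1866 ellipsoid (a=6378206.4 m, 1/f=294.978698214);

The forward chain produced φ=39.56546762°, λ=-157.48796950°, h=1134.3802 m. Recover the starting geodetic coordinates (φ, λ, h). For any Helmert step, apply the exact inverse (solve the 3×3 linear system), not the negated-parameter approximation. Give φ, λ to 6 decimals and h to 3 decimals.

start: φ=39.565468°, λ=-157.487969°, h=1134.380 m
→ ECEF (a=6378206.400, f=1/294.978698214): X=-4549324.4872, Y=-1885511.1214, Z=4041434.8945
→ Helmert⁻¹: X=-4549594.2893, Y=-1885457.1850, Z=4041950.0534
→ geod (Bowring, a=6378137.000): φ=39.56563000°, λ=-157.48975100°, h=1611.8060 m

φ=39.565630°, λ=-157.489751°, h=1611.806 m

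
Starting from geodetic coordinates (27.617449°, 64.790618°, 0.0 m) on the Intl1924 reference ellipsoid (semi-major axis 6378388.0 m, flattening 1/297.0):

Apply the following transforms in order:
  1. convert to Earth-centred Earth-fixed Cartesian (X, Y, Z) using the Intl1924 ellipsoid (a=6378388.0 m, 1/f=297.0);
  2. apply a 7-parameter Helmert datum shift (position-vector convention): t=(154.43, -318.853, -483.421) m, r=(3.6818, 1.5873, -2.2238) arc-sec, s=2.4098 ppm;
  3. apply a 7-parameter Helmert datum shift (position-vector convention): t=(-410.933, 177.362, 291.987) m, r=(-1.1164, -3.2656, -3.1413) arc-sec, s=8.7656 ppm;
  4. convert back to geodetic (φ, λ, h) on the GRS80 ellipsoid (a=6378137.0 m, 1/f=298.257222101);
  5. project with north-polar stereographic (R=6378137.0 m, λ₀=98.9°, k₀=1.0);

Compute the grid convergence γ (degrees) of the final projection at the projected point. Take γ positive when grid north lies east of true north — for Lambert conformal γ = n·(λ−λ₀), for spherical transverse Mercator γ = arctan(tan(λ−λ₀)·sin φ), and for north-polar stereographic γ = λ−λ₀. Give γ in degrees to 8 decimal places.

-34.10907039

start: φ=27.617449°, λ=64.790618°, h=0.000 m
→ ECEF (a=6378388.000, f=1/297.0): X=2408933.5617, Y=5117069.3095, Z=2939049.2899
→ Helmert 7p (PV): X=2409171.5829, Y=5116684.3544, Z=2938645.7528
→ Helmert 7p (PV): X=2408813.1674, Y=5116885.7819, Z=2938973.9473
→ geod (Bowring, a=6378137.000): φ=27.61707966°, λ=64.79092961°, h=3.9257 m
→ into stereo (λ₀=98.9°): φ=27.61707966°, λ−λ₀=-34.10907039°
convergence γ = -34.10907039°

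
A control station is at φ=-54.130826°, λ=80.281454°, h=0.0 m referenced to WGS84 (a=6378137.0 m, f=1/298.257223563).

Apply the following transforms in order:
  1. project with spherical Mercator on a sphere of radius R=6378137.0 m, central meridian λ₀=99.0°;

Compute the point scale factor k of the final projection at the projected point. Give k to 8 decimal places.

1.70666970

start: φ=-54.130826°, λ=80.281454°, h=0.000 m
→ into merc (λ₀=99.0°): φ=-54.13082600°, λ−λ₀=-18.71854600°
scale k = 1.70666970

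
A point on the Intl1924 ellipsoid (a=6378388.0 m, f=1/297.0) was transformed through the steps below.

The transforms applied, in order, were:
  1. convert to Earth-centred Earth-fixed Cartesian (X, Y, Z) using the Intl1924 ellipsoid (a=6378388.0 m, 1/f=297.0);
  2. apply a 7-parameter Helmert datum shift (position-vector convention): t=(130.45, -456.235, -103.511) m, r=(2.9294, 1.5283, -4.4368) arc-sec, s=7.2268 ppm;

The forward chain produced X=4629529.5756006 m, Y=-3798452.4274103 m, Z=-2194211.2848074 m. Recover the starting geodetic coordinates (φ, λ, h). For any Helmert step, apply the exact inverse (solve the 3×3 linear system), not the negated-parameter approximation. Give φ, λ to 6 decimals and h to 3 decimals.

φ=-20.248020°, λ=-39.364628°, h=1439.947 m

start: X=4629529.5756, Y=-3798452.4274, Z=-2194211.2848 m
→ Helmert⁻¹: X=4629463.6200, Y=-3797900.3240, Z=-2194003.6777
→ geod (Bowring, a=6378388.000): φ=-20.24802000°, λ=-39.36462800°, h=1439.9470 m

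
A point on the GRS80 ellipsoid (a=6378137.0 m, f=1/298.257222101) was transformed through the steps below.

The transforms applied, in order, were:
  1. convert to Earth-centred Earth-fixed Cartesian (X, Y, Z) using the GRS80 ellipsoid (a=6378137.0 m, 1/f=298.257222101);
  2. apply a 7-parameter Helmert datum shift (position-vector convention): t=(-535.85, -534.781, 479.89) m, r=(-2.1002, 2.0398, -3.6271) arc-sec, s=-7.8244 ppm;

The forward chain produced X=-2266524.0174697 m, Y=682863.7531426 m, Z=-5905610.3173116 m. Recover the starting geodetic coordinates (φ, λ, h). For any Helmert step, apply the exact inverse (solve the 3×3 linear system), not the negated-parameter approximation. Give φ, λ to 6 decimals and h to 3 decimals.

start: X=-2266524.0175, Y=682863.7531, Z=-5905610.3173 m
→ Helmert⁻¹: X=-2265959.5081, Y=683424.1720, Z=-5906151.8692
→ geod (Bowring, a=6378137.000): φ=-68.29498600°, λ=163.21643900°, h=3026.7080 m

φ=-68.294986°, λ=163.216439°, h=3026.708 m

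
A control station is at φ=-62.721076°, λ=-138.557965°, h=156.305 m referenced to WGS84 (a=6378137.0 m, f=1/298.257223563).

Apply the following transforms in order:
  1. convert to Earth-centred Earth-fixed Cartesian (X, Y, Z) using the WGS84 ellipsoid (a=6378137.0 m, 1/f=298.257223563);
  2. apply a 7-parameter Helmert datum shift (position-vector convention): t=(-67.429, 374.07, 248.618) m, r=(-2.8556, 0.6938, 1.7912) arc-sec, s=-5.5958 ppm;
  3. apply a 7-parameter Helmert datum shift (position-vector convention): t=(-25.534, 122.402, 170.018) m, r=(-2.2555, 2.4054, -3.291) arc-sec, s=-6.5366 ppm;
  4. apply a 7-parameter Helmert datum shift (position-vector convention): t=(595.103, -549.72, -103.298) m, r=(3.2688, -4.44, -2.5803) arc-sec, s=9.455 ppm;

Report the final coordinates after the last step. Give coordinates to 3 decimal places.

start: φ=-62.721076°, λ=-138.557965°, h=156.305 m
→ ECEF (a=6378137.000, f=1/298.257223563): X=-2197210.1681, Y=-1939968.0863, Z=-5645935.6979
→ Helmert 7p (PV): X=-2197267.4462, Y=-1939680.4049, Z=-5645621.2384
→ Helmert 7p (PV): X=-2197375.4025, Y=-1939572.0006, Z=-5645367.4833
→ Helmert 7p (PV): X=-2196703.8175, Y=-1940023.1043, Z=-5645602.1966

X=-2196703.817 m, Y=-1940023.104 m, Z=-5645602.197 m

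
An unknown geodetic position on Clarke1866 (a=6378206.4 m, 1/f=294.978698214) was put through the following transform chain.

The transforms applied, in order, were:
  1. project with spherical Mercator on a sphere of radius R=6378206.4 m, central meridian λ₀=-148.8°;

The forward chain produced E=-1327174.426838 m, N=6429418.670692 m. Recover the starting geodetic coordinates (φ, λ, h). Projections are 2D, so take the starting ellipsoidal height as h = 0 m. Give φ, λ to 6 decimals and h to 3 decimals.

φ=49.902159°, λ=-160.722081°, h=0.000 m

start: E=-1327174.4268, N=6429418.6707 m
→ merc⁻¹: φ=49.90215900°, λ=-160.72208100°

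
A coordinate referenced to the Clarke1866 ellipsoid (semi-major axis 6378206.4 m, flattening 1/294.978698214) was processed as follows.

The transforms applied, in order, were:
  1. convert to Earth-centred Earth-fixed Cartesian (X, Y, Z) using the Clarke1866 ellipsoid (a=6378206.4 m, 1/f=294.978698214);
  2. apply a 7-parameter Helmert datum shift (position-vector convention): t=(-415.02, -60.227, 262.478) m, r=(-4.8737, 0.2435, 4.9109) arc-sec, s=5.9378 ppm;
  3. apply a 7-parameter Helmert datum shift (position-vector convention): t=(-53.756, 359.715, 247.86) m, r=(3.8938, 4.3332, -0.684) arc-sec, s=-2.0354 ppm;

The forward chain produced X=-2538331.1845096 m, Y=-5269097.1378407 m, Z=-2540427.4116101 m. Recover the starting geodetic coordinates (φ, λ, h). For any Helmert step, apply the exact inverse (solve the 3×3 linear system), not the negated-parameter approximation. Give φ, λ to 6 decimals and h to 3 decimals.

start: X=-2538331.1845, Y=-5269097.1378, Z=-2540427.4116 m
→ Helmert⁻¹: X=-2538211.7470, Y=-5269523.9566, Z=-2540634.2892
→ Helmert⁻¹: X=-2537904.1140, Y=-5269311.9766, Z=-2541009.1812
→ geod (Bowring, a=6378206.400): φ=-23.62559100°, λ=-115.71726200°, h=2022.5010 m

φ=-23.625591°, λ=-115.717262°, h=2022.501 m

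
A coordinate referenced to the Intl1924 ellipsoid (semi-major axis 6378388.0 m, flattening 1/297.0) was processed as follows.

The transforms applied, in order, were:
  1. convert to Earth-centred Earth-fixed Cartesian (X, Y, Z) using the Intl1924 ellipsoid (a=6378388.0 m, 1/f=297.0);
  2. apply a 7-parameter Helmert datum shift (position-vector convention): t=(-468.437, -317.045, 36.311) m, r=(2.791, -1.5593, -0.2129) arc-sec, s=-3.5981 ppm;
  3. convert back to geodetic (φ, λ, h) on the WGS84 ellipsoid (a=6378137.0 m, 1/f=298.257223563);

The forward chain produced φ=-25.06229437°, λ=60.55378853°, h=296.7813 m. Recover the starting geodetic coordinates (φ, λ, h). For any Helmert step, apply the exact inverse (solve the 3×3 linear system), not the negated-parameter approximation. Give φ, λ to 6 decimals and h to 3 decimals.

φ=-25.062178°, λ=60.551348°, h=559.410 m

start: φ=-25.062294°, λ=60.553789°, h=296.781 m
→ ECEF (a=6378137.000, f=1/298.257223563): X=2842154.3932, Y=5034512.8336, Z=-2685452.6213
→ Helmert⁻¹: X=2842607.5593, Y=5034814.5894, Z=-2685588.2110
→ geod (Bowring, a=6378388.000): φ=-25.06217800°, λ=60.55134800°, h=559.4100 m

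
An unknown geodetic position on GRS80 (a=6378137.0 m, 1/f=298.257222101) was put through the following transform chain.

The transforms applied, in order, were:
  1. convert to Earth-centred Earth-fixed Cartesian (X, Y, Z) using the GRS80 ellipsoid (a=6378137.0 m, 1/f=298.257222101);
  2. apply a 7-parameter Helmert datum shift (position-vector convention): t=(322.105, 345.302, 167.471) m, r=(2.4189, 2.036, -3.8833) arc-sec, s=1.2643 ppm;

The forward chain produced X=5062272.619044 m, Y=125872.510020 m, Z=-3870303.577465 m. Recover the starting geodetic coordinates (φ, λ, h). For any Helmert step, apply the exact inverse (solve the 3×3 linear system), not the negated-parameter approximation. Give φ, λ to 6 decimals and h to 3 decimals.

φ=-37.578975°, λ=1.421095°, h=3120.900 m

start: X=5062272.6190, Y=125872.5100, Z=-3870303.5775 m
→ Helmert⁻¹: X=5061979.9542, Y=125576.9610, Z=-3870417.6619
→ geod (Bowring, a=6378137.000): φ=-37.57897500°, λ=1.42109500°, h=3120.9000 m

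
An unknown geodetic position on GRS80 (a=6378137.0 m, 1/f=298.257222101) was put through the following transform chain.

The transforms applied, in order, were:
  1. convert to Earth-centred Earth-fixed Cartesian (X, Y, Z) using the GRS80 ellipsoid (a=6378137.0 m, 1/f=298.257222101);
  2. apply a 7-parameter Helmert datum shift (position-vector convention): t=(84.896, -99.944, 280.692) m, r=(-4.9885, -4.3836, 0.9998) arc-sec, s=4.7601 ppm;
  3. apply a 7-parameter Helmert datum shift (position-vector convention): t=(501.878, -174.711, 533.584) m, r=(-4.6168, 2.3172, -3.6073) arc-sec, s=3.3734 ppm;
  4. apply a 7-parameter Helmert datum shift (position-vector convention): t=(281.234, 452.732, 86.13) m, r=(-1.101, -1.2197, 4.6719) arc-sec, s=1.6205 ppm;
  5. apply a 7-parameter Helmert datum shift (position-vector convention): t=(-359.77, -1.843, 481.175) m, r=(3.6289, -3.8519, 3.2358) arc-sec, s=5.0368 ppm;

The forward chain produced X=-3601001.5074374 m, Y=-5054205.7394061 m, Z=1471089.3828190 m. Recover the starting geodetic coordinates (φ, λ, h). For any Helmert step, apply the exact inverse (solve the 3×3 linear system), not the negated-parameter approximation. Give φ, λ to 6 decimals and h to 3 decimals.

start: X=-3601001.5074, Y=-5054205.7394, Z=1471089.3828 m
→ Helmert⁻¹: X=-3600675.4228, Y=-5054096.0779, Z=1470756.9604
→ Helmert⁻¹: X=-3601056.6087, Y=-5054466.9052, Z=1470662.7615
→ Helmert⁻¹: X=-3601474.4568, Y=-5054371.0313, Z=1469970.6275
→ Helmert⁻¹: X=-3601535.4748, Y=-5054265.1144, Z=1469637.2435
→ geod (Bowring, a=6378137.000): φ=13.40891300°, λ=-125.47266600°, h=816.0150 m

φ=13.408913°, λ=-125.472666°, h=816.015 m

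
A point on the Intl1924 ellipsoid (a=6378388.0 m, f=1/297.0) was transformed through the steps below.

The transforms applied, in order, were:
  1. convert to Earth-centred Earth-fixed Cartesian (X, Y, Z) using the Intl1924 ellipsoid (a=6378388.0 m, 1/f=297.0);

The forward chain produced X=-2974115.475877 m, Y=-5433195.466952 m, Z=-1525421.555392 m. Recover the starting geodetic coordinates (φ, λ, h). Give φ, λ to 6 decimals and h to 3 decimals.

start: X=-2974115.4759, Y=-5433195.4670, Z=-1525421.5554 m
→ geod (Bowring, a=6378388.000): φ=-13.92524000°, λ=-118.69616900°, h=1865.2130 m

φ=-13.925240°, λ=-118.696169°, h=1865.213 m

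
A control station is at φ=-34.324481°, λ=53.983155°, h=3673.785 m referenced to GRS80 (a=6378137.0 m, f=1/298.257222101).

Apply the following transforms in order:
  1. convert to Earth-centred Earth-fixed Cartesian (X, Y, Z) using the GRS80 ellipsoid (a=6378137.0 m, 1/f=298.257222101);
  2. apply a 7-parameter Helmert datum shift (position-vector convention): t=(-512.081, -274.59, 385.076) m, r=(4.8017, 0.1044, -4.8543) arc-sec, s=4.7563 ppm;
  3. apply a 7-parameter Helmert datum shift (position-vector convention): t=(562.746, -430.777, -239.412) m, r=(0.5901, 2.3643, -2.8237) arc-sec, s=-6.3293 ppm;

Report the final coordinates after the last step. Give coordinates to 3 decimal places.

start: φ=-34.324481°, λ=53.983155°, h=3673.785 m
→ ECEF (a=6378137.000, f=1/298.257222101): X=3102457.3040, Y=4267527.1317, Z=-3578300.6626
→ Helmert 7p (PV): X=3102058.6019, Y=4267283.1256, Z=-3577834.8308
→ Helmert 7p (PV): X=3102619.1209, Y=4266793.1094, Z=-3578074.9465

X=3102619.121 m, Y=4266793.109 m, Z=-3578074.946 m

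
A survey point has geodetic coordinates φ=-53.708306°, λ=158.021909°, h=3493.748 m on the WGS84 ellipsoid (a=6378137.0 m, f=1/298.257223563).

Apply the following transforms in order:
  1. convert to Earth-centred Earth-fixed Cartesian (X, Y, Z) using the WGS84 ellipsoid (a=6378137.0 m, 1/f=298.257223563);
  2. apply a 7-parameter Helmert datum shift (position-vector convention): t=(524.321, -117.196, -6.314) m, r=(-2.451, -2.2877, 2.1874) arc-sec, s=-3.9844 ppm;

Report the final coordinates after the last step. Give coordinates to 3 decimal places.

X=-3509816.432 m, Y=1416510.144 m, Z=-5120451.588 m

start: φ=-53.708306°, λ=158.021909°, h=3493.748 m
→ ECEF (a=6378137.000, f=1/298.257223563): X=-3510396.5068, Y=1416731.0563, Z=-5120409.9068
→ Helmert 7p (PV): X=-3509816.4324, Y=1416510.1440, Z=-5120451.5876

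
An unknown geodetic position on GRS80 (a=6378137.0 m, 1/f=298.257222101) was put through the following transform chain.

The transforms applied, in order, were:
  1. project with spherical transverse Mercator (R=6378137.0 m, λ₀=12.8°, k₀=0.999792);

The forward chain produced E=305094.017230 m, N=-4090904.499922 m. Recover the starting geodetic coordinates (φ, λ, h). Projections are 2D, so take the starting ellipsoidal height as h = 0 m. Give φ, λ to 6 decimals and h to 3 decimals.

φ=-36.707947°, λ=16.218782°, h=0.000 m

start: E=305094.0172, N=-4090904.4999 m
→ tm⁻¹: φ=-36.70794700°, λ=16.21878200°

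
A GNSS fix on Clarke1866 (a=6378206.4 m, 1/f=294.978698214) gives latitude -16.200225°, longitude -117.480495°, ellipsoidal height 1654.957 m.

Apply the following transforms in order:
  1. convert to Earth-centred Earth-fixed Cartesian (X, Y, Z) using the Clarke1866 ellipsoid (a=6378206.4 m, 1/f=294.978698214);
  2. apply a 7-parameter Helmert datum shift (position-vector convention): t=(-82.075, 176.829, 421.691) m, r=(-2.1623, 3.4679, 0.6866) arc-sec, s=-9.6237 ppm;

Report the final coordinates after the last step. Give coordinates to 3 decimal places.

X=-2827879.574 m, Y=-5436495.191 m, Z=-1767826.433 m

start: φ=-16.200225°, λ=-117.480495°, h=1654.957 m
→ ECEF (a=6378206.400, f=1/294.978698214): X=-2827813.0790, Y=-5436696.3906, Z=-1768369.6780
→ Helmert 7p (PV): X=-2827879.5739, Y=-5436495.1913, Z=-1767826.4326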